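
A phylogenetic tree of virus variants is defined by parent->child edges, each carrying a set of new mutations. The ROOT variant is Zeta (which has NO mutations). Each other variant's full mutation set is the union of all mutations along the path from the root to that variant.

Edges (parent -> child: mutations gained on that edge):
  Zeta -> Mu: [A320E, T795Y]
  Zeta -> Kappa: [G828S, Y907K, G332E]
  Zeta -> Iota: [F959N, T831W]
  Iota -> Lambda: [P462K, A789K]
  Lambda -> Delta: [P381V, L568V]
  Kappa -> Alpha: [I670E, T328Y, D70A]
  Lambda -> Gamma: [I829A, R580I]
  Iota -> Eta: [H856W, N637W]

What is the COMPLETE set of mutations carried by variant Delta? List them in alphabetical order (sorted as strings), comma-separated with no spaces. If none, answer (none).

At Zeta: gained [] -> total []
At Iota: gained ['F959N', 'T831W'] -> total ['F959N', 'T831W']
At Lambda: gained ['P462K', 'A789K'] -> total ['A789K', 'F959N', 'P462K', 'T831W']
At Delta: gained ['P381V', 'L568V'] -> total ['A789K', 'F959N', 'L568V', 'P381V', 'P462K', 'T831W']

Answer: A789K,F959N,L568V,P381V,P462K,T831W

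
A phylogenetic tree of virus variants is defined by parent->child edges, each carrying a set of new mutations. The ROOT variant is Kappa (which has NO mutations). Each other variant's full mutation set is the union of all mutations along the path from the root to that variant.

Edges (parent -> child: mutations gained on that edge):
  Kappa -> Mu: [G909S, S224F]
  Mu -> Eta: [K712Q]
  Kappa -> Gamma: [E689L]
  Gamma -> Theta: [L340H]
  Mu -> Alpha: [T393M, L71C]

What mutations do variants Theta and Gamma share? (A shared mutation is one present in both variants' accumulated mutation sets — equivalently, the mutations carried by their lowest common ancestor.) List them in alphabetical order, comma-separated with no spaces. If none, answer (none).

Accumulating mutations along path to Theta:
  At Kappa: gained [] -> total []
  At Gamma: gained ['E689L'] -> total ['E689L']
  At Theta: gained ['L340H'] -> total ['E689L', 'L340H']
Mutations(Theta) = ['E689L', 'L340H']
Accumulating mutations along path to Gamma:
  At Kappa: gained [] -> total []
  At Gamma: gained ['E689L'] -> total ['E689L']
Mutations(Gamma) = ['E689L']
Intersection: ['E689L', 'L340H'] ∩ ['E689L'] = ['E689L']

Answer: E689L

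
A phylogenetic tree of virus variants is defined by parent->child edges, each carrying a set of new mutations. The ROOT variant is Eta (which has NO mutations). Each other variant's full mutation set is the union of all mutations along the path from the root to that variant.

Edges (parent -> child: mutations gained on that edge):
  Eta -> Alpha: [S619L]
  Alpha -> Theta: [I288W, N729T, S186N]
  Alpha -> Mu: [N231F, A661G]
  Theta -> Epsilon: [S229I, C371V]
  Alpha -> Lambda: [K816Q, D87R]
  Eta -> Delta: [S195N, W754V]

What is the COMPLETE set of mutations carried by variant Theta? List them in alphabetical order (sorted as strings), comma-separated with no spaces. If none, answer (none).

Answer: I288W,N729T,S186N,S619L

Derivation:
At Eta: gained [] -> total []
At Alpha: gained ['S619L'] -> total ['S619L']
At Theta: gained ['I288W', 'N729T', 'S186N'] -> total ['I288W', 'N729T', 'S186N', 'S619L']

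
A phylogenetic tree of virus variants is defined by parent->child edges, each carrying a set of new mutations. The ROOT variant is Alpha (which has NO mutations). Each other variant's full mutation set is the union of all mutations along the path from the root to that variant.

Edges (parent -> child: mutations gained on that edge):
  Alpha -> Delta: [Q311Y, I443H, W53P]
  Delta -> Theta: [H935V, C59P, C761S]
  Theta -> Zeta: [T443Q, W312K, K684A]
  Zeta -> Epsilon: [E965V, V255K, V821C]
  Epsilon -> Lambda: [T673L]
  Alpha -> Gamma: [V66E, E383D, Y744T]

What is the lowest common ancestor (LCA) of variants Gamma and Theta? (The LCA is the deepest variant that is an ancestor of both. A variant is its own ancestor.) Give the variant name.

Answer: Alpha

Derivation:
Path from root to Gamma: Alpha -> Gamma
  ancestors of Gamma: {Alpha, Gamma}
Path from root to Theta: Alpha -> Delta -> Theta
  ancestors of Theta: {Alpha, Delta, Theta}
Common ancestors: {Alpha}
Walk up from Theta: Theta (not in ancestors of Gamma), Delta (not in ancestors of Gamma), Alpha (in ancestors of Gamma)
Deepest common ancestor (LCA) = Alpha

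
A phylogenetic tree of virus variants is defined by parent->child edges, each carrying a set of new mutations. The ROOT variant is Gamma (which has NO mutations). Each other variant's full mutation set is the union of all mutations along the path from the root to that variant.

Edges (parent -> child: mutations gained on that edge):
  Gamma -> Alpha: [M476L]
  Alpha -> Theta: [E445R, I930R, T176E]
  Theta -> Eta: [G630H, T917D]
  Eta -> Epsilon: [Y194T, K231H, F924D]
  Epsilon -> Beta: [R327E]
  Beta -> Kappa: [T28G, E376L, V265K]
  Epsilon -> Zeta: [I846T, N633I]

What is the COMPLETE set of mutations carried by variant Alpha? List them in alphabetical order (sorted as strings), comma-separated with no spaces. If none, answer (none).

Answer: M476L

Derivation:
At Gamma: gained [] -> total []
At Alpha: gained ['M476L'] -> total ['M476L']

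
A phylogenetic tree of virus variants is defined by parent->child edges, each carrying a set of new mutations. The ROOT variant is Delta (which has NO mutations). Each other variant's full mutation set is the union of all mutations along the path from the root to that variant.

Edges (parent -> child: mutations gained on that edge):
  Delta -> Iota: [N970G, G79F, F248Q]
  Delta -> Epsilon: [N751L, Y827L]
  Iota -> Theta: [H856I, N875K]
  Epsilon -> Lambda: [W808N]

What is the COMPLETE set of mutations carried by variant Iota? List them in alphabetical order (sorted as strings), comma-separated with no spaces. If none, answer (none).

Answer: F248Q,G79F,N970G

Derivation:
At Delta: gained [] -> total []
At Iota: gained ['N970G', 'G79F', 'F248Q'] -> total ['F248Q', 'G79F', 'N970G']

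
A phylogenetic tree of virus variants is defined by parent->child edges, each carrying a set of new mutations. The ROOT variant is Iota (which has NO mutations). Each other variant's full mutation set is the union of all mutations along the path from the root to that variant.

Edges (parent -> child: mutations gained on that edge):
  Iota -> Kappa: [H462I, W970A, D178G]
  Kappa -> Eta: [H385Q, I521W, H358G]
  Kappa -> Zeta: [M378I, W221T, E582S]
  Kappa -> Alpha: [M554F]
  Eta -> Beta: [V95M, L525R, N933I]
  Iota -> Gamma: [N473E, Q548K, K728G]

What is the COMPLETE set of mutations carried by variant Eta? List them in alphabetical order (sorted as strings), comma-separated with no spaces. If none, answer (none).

At Iota: gained [] -> total []
At Kappa: gained ['H462I', 'W970A', 'D178G'] -> total ['D178G', 'H462I', 'W970A']
At Eta: gained ['H385Q', 'I521W', 'H358G'] -> total ['D178G', 'H358G', 'H385Q', 'H462I', 'I521W', 'W970A']

Answer: D178G,H358G,H385Q,H462I,I521W,W970A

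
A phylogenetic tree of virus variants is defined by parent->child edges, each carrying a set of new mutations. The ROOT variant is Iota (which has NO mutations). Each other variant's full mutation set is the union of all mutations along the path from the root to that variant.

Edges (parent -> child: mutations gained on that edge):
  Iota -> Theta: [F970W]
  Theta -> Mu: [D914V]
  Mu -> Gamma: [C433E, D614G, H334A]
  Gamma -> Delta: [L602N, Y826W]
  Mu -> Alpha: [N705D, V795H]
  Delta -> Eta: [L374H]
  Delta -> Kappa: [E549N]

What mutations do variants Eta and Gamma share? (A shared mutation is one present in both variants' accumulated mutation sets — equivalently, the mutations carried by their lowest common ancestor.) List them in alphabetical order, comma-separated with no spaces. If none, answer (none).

Accumulating mutations along path to Eta:
  At Iota: gained [] -> total []
  At Theta: gained ['F970W'] -> total ['F970W']
  At Mu: gained ['D914V'] -> total ['D914V', 'F970W']
  At Gamma: gained ['C433E', 'D614G', 'H334A'] -> total ['C433E', 'D614G', 'D914V', 'F970W', 'H334A']
  At Delta: gained ['L602N', 'Y826W'] -> total ['C433E', 'D614G', 'D914V', 'F970W', 'H334A', 'L602N', 'Y826W']
  At Eta: gained ['L374H'] -> total ['C433E', 'D614G', 'D914V', 'F970W', 'H334A', 'L374H', 'L602N', 'Y826W']
Mutations(Eta) = ['C433E', 'D614G', 'D914V', 'F970W', 'H334A', 'L374H', 'L602N', 'Y826W']
Accumulating mutations along path to Gamma:
  At Iota: gained [] -> total []
  At Theta: gained ['F970W'] -> total ['F970W']
  At Mu: gained ['D914V'] -> total ['D914V', 'F970W']
  At Gamma: gained ['C433E', 'D614G', 'H334A'] -> total ['C433E', 'D614G', 'D914V', 'F970W', 'H334A']
Mutations(Gamma) = ['C433E', 'D614G', 'D914V', 'F970W', 'H334A']
Intersection: ['C433E', 'D614G', 'D914V', 'F970W', 'H334A', 'L374H', 'L602N', 'Y826W'] ∩ ['C433E', 'D614G', 'D914V', 'F970W', 'H334A'] = ['C433E', 'D614G', 'D914V', 'F970W', 'H334A']

Answer: C433E,D614G,D914V,F970W,H334A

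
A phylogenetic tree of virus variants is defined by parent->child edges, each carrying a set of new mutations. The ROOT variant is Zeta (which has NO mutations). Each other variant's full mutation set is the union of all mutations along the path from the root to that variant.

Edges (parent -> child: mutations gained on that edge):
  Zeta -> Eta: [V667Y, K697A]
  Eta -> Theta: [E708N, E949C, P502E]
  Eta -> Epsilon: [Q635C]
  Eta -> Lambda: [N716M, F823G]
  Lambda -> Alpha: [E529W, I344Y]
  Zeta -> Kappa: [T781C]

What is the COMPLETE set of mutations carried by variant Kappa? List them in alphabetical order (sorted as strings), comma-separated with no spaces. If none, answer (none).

At Zeta: gained [] -> total []
At Kappa: gained ['T781C'] -> total ['T781C']

Answer: T781C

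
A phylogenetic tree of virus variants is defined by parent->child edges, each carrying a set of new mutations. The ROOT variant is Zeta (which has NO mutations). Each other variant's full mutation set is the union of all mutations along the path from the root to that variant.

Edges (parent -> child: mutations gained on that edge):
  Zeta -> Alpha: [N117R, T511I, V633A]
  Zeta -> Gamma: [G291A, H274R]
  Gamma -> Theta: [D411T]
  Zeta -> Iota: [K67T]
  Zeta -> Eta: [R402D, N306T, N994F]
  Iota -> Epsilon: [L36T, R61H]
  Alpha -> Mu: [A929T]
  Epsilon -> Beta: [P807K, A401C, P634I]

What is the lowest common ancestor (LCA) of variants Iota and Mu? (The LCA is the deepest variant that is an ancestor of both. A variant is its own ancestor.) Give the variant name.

Path from root to Iota: Zeta -> Iota
  ancestors of Iota: {Zeta, Iota}
Path from root to Mu: Zeta -> Alpha -> Mu
  ancestors of Mu: {Zeta, Alpha, Mu}
Common ancestors: {Zeta}
Walk up from Mu: Mu (not in ancestors of Iota), Alpha (not in ancestors of Iota), Zeta (in ancestors of Iota)
Deepest common ancestor (LCA) = Zeta

Answer: Zeta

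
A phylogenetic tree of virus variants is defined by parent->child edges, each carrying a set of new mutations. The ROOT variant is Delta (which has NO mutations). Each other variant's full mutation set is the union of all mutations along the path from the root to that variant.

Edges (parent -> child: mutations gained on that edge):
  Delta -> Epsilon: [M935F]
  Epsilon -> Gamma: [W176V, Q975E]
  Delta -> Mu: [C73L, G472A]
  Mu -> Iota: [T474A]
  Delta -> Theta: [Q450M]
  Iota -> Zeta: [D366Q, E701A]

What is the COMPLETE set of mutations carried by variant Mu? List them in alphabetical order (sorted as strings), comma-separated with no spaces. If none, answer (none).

At Delta: gained [] -> total []
At Mu: gained ['C73L', 'G472A'] -> total ['C73L', 'G472A']

Answer: C73L,G472A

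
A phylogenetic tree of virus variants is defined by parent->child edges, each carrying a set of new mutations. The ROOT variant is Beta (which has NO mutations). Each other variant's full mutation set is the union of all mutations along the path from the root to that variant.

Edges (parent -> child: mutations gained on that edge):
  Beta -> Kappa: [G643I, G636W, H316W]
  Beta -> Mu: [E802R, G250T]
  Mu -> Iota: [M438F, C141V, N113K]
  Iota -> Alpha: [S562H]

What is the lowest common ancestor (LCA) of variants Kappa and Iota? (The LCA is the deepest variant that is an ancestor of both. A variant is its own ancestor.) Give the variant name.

Path from root to Kappa: Beta -> Kappa
  ancestors of Kappa: {Beta, Kappa}
Path from root to Iota: Beta -> Mu -> Iota
  ancestors of Iota: {Beta, Mu, Iota}
Common ancestors: {Beta}
Walk up from Iota: Iota (not in ancestors of Kappa), Mu (not in ancestors of Kappa), Beta (in ancestors of Kappa)
Deepest common ancestor (LCA) = Beta

Answer: Beta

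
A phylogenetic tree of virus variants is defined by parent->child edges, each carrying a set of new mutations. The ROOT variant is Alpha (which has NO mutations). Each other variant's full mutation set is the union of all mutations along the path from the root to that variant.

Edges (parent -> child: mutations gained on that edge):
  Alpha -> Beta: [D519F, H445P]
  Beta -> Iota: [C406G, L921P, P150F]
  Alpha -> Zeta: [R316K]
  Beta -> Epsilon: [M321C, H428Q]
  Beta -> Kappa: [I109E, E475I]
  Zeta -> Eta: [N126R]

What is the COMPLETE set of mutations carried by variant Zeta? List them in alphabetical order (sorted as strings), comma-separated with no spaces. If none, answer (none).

Answer: R316K

Derivation:
At Alpha: gained [] -> total []
At Zeta: gained ['R316K'] -> total ['R316K']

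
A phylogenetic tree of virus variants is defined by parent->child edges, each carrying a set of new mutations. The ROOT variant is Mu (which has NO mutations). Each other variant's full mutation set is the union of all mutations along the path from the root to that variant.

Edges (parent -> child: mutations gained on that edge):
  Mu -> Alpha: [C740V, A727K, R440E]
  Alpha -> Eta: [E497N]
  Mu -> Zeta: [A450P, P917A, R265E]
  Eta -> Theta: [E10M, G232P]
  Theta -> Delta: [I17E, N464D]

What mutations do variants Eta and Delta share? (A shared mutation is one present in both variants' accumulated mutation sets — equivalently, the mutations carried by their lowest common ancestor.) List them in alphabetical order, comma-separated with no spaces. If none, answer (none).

Answer: A727K,C740V,E497N,R440E

Derivation:
Accumulating mutations along path to Eta:
  At Mu: gained [] -> total []
  At Alpha: gained ['C740V', 'A727K', 'R440E'] -> total ['A727K', 'C740V', 'R440E']
  At Eta: gained ['E497N'] -> total ['A727K', 'C740V', 'E497N', 'R440E']
Mutations(Eta) = ['A727K', 'C740V', 'E497N', 'R440E']
Accumulating mutations along path to Delta:
  At Mu: gained [] -> total []
  At Alpha: gained ['C740V', 'A727K', 'R440E'] -> total ['A727K', 'C740V', 'R440E']
  At Eta: gained ['E497N'] -> total ['A727K', 'C740V', 'E497N', 'R440E']
  At Theta: gained ['E10M', 'G232P'] -> total ['A727K', 'C740V', 'E10M', 'E497N', 'G232P', 'R440E']
  At Delta: gained ['I17E', 'N464D'] -> total ['A727K', 'C740V', 'E10M', 'E497N', 'G232P', 'I17E', 'N464D', 'R440E']
Mutations(Delta) = ['A727K', 'C740V', 'E10M', 'E497N', 'G232P', 'I17E', 'N464D', 'R440E']
Intersection: ['A727K', 'C740V', 'E497N', 'R440E'] ∩ ['A727K', 'C740V', 'E10M', 'E497N', 'G232P', 'I17E', 'N464D', 'R440E'] = ['A727K', 'C740V', 'E497N', 'R440E']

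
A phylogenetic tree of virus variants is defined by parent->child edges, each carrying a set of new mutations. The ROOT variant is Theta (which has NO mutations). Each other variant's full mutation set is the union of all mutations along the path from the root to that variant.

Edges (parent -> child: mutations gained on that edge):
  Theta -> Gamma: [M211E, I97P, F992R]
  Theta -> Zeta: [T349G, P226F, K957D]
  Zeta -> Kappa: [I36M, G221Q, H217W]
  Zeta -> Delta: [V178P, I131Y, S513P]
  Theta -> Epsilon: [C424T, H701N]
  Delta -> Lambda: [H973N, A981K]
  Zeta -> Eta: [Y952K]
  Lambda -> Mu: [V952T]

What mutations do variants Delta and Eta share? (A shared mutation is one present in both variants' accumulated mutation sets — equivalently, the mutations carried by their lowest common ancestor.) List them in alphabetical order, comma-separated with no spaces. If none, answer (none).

Answer: K957D,P226F,T349G

Derivation:
Accumulating mutations along path to Delta:
  At Theta: gained [] -> total []
  At Zeta: gained ['T349G', 'P226F', 'K957D'] -> total ['K957D', 'P226F', 'T349G']
  At Delta: gained ['V178P', 'I131Y', 'S513P'] -> total ['I131Y', 'K957D', 'P226F', 'S513P', 'T349G', 'V178P']
Mutations(Delta) = ['I131Y', 'K957D', 'P226F', 'S513P', 'T349G', 'V178P']
Accumulating mutations along path to Eta:
  At Theta: gained [] -> total []
  At Zeta: gained ['T349G', 'P226F', 'K957D'] -> total ['K957D', 'P226F', 'T349G']
  At Eta: gained ['Y952K'] -> total ['K957D', 'P226F', 'T349G', 'Y952K']
Mutations(Eta) = ['K957D', 'P226F', 'T349G', 'Y952K']
Intersection: ['I131Y', 'K957D', 'P226F', 'S513P', 'T349G', 'V178P'] ∩ ['K957D', 'P226F', 'T349G', 'Y952K'] = ['K957D', 'P226F', 'T349G']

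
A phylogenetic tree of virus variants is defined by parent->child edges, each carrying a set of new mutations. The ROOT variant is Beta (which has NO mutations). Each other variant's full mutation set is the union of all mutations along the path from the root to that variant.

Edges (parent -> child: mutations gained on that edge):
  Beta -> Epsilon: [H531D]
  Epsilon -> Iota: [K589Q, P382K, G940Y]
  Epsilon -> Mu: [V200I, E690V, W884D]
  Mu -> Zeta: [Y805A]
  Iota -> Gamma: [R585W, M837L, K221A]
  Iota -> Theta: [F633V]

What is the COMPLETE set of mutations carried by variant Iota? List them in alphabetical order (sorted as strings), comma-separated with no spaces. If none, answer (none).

Answer: G940Y,H531D,K589Q,P382K

Derivation:
At Beta: gained [] -> total []
At Epsilon: gained ['H531D'] -> total ['H531D']
At Iota: gained ['K589Q', 'P382K', 'G940Y'] -> total ['G940Y', 'H531D', 'K589Q', 'P382K']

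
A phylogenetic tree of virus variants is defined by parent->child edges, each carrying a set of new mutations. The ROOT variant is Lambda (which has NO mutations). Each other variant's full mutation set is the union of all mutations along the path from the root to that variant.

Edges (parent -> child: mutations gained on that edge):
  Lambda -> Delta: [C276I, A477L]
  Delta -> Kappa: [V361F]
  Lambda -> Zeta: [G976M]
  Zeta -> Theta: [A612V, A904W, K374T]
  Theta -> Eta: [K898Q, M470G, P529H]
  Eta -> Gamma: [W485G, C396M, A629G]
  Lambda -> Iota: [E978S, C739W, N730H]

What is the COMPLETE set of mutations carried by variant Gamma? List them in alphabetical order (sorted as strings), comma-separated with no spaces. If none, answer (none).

Answer: A612V,A629G,A904W,C396M,G976M,K374T,K898Q,M470G,P529H,W485G

Derivation:
At Lambda: gained [] -> total []
At Zeta: gained ['G976M'] -> total ['G976M']
At Theta: gained ['A612V', 'A904W', 'K374T'] -> total ['A612V', 'A904W', 'G976M', 'K374T']
At Eta: gained ['K898Q', 'M470G', 'P529H'] -> total ['A612V', 'A904W', 'G976M', 'K374T', 'K898Q', 'M470G', 'P529H']
At Gamma: gained ['W485G', 'C396M', 'A629G'] -> total ['A612V', 'A629G', 'A904W', 'C396M', 'G976M', 'K374T', 'K898Q', 'M470G', 'P529H', 'W485G']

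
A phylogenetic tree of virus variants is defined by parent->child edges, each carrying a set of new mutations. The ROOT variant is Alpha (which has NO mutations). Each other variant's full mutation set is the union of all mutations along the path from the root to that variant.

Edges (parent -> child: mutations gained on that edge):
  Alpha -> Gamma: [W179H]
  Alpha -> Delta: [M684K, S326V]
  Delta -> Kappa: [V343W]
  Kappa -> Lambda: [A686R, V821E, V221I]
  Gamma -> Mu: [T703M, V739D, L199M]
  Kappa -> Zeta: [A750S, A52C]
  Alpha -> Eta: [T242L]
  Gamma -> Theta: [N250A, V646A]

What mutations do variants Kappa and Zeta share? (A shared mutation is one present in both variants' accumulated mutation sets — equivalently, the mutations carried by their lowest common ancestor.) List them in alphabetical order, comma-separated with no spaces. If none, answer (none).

Accumulating mutations along path to Kappa:
  At Alpha: gained [] -> total []
  At Delta: gained ['M684K', 'S326V'] -> total ['M684K', 'S326V']
  At Kappa: gained ['V343W'] -> total ['M684K', 'S326V', 'V343W']
Mutations(Kappa) = ['M684K', 'S326V', 'V343W']
Accumulating mutations along path to Zeta:
  At Alpha: gained [] -> total []
  At Delta: gained ['M684K', 'S326V'] -> total ['M684K', 'S326V']
  At Kappa: gained ['V343W'] -> total ['M684K', 'S326V', 'V343W']
  At Zeta: gained ['A750S', 'A52C'] -> total ['A52C', 'A750S', 'M684K', 'S326V', 'V343W']
Mutations(Zeta) = ['A52C', 'A750S', 'M684K', 'S326V', 'V343W']
Intersection: ['M684K', 'S326V', 'V343W'] ∩ ['A52C', 'A750S', 'M684K', 'S326V', 'V343W'] = ['M684K', 'S326V', 'V343W']

Answer: M684K,S326V,V343W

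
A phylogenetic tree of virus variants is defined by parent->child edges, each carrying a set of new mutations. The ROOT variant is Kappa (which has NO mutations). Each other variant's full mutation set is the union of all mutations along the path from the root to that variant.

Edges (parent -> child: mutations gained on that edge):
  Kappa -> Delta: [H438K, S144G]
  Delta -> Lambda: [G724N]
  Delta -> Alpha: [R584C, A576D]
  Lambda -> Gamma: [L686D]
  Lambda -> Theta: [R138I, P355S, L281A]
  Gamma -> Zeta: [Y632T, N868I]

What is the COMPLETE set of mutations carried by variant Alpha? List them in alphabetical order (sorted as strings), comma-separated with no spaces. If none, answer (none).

Answer: A576D,H438K,R584C,S144G

Derivation:
At Kappa: gained [] -> total []
At Delta: gained ['H438K', 'S144G'] -> total ['H438K', 'S144G']
At Alpha: gained ['R584C', 'A576D'] -> total ['A576D', 'H438K', 'R584C', 'S144G']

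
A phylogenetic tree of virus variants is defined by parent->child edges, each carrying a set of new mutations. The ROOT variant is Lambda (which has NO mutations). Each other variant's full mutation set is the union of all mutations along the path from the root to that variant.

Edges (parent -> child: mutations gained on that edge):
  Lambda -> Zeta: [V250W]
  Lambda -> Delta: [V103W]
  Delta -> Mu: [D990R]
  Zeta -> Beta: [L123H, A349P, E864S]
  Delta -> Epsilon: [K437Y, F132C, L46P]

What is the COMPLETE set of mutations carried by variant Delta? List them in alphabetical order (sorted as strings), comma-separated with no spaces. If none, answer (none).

Answer: V103W

Derivation:
At Lambda: gained [] -> total []
At Delta: gained ['V103W'] -> total ['V103W']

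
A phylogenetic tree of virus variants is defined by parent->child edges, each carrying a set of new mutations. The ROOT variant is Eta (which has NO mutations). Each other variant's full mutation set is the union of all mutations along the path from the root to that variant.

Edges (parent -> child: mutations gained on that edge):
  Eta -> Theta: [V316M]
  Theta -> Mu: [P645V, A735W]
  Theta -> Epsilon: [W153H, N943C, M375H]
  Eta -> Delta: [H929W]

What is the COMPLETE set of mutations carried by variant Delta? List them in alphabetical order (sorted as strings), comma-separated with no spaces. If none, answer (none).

At Eta: gained [] -> total []
At Delta: gained ['H929W'] -> total ['H929W']

Answer: H929W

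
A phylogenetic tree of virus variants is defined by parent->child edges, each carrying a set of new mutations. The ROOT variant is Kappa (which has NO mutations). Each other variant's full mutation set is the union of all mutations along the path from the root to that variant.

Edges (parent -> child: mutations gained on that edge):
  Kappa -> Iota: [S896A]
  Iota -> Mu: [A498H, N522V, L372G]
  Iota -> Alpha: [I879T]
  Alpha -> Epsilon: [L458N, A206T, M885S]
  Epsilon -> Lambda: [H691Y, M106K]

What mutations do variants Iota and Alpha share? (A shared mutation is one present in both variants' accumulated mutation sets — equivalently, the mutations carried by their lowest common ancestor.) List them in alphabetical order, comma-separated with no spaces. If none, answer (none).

Answer: S896A

Derivation:
Accumulating mutations along path to Iota:
  At Kappa: gained [] -> total []
  At Iota: gained ['S896A'] -> total ['S896A']
Mutations(Iota) = ['S896A']
Accumulating mutations along path to Alpha:
  At Kappa: gained [] -> total []
  At Iota: gained ['S896A'] -> total ['S896A']
  At Alpha: gained ['I879T'] -> total ['I879T', 'S896A']
Mutations(Alpha) = ['I879T', 'S896A']
Intersection: ['S896A'] ∩ ['I879T', 'S896A'] = ['S896A']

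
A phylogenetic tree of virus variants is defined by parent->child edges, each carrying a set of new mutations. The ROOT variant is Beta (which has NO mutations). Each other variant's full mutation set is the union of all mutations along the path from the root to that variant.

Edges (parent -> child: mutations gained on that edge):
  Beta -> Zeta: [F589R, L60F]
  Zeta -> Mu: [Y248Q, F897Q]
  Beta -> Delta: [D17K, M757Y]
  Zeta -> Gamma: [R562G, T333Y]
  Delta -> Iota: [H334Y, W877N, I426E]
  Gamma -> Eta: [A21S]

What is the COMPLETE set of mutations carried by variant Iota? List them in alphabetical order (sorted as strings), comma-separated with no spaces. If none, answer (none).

At Beta: gained [] -> total []
At Delta: gained ['D17K', 'M757Y'] -> total ['D17K', 'M757Y']
At Iota: gained ['H334Y', 'W877N', 'I426E'] -> total ['D17K', 'H334Y', 'I426E', 'M757Y', 'W877N']

Answer: D17K,H334Y,I426E,M757Y,W877N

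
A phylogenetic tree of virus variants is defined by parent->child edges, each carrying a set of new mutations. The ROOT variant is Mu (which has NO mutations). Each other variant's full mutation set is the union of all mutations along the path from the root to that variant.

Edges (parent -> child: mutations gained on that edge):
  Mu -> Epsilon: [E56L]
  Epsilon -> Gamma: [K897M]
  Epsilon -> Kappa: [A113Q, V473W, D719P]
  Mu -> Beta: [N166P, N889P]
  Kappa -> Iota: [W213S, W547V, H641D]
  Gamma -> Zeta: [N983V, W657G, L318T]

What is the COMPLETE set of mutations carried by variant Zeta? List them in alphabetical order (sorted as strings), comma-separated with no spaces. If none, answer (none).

Answer: E56L,K897M,L318T,N983V,W657G

Derivation:
At Mu: gained [] -> total []
At Epsilon: gained ['E56L'] -> total ['E56L']
At Gamma: gained ['K897M'] -> total ['E56L', 'K897M']
At Zeta: gained ['N983V', 'W657G', 'L318T'] -> total ['E56L', 'K897M', 'L318T', 'N983V', 'W657G']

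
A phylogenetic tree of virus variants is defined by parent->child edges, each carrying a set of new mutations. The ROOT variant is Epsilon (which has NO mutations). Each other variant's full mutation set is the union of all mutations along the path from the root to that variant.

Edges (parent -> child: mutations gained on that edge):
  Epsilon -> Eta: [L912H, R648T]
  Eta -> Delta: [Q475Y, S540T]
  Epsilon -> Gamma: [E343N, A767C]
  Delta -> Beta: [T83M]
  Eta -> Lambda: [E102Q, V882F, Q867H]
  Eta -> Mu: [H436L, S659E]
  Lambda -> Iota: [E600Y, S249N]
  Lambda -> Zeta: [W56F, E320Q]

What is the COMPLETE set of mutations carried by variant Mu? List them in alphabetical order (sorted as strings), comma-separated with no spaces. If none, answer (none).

Answer: H436L,L912H,R648T,S659E

Derivation:
At Epsilon: gained [] -> total []
At Eta: gained ['L912H', 'R648T'] -> total ['L912H', 'R648T']
At Mu: gained ['H436L', 'S659E'] -> total ['H436L', 'L912H', 'R648T', 'S659E']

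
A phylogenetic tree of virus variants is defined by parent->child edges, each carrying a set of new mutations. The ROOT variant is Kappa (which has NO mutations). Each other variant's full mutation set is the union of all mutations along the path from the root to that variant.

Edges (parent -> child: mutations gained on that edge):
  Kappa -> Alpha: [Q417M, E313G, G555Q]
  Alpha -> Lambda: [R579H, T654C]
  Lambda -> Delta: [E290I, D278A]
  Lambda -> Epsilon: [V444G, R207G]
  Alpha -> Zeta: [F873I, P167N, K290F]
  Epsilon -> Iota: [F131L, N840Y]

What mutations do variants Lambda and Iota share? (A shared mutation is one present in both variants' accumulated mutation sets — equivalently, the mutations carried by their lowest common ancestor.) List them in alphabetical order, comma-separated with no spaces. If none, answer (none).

Answer: E313G,G555Q,Q417M,R579H,T654C

Derivation:
Accumulating mutations along path to Lambda:
  At Kappa: gained [] -> total []
  At Alpha: gained ['Q417M', 'E313G', 'G555Q'] -> total ['E313G', 'G555Q', 'Q417M']
  At Lambda: gained ['R579H', 'T654C'] -> total ['E313G', 'G555Q', 'Q417M', 'R579H', 'T654C']
Mutations(Lambda) = ['E313G', 'G555Q', 'Q417M', 'R579H', 'T654C']
Accumulating mutations along path to Iota:
  At Kappa: gained [] -> total []
  At Alpha: gained ['Q417M', 'E313G', 'G555Q'] -> total ['E313G', 'G555Q', 'Q417M']
  At Lambda: gained ['R579H', 'T654C'] -> total ['E313G', 'G555Q', 'Q417M', 'R579H', 'T654C']
  At Epsilon: gained ['V444G', 'R207G'] -> total ['E313G', 'G555Q', 'Q417M', 'R207G', 'R579H', 'T654C', 'V444G']
  At Iota: gained ['F131L', 'N840Y'] -> total ['E313G', 'F131L', 'G555Q', 'N840Y', 'Q417M', 'R207G', 'R579H', 'T654C', 'V444G']
Mutations(Iota) = ['E313G', 'F131L', 'G555Q', 'N840Y', 'Q417M', 'R207G', 'R579H', 'T654C', 'V444G']
Intersection: ['E313G', 'G555Q', 'Q417M', 'R579H', 'T654C'] ∩ ['E313G', 'F131L', 'G555Q', 'N840Y', 'Q417M', 'R207G', 'R579H', 'T654C', 'V444G'] = ['E313G', 'G555Q', 'Q417M', 'R579H', 'T654C']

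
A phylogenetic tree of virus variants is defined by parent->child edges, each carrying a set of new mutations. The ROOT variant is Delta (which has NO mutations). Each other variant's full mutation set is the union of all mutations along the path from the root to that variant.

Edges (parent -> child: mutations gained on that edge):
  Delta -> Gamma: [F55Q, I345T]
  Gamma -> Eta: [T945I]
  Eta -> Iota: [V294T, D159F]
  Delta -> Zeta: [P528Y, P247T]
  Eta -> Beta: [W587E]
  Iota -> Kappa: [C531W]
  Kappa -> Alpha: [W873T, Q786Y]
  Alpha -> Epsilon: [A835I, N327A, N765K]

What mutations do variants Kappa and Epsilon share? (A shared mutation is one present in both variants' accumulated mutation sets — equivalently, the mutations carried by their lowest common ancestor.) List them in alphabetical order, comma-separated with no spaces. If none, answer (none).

Accumulating mutations along path to Kappa:
  At Delta: gained [] -> total []
  At Gamma: gained ['F55Q', 'I345T'] -> total ['F55Q', 'I345T']
  At Eta: gained ['T945I'] -> total ['F55Q', 'I345T', 'T945I']
  At Iota: gained ['V294T', 'D159F'] -> total ['D159F', 'F55Q', 'I345T', 'T945I', 'V294T']
  At Kappa: gained ['C531W'] -> total ['C531W', 'D159F', 'F55Q', 'I345T', 'T945I', 'V294T']
Mutations(Kappa) = ['C531W', 'D159F', 'F55Q', 'I345T', 'T945I', 'V294T']
Accumulating mutations along path to Epsilon:
  At Delta: gained [] -> total []
  At Gamma: gained ['F55Q', 'I345T'] -> total ['F55Q', 'I345T']
  At Eta: gained ['T945I'] -> total ['F55Q', 'I345T', 'T945I']
  At Iota: gained ['V294T', 'D159F'] -> total ['D159F', 'F55Q', 'I345T', 'T945I', 'V294T']
  At Kappa: gained ['C531W'] -> total ['C531W', 'D159F', 'F55Q', 'I345T', 'T945I', 'V294T']
  At Alpha: gained ['W873T', 'Q786Y'] -> total ['C531W', 'D159F', 'F55Q', 'I345T', 'Q786Y', 'T945I', 'V294T', 'W873T']
  At Epsilon: gained ['A835I', 'N327A', 'N765K'] -> total ['A835I', 'C531W', 'D159F', 'F55Q', 'I345T', 'N327A', 'N765K', 'Q786Y', 'T945I', 'V294T', 'W873T']
Mutations(Epsilon) = ['A835I', 'C531W', 'D159F', 'F55Q', 'I345T', 'N327A', 'N765K', 'Q786Y', 'T945I', 'V294T', 'W873T']
Intersection: ['C531W', 'D159F', 'F55Q', 'I345T', 'T945I', 'V294T'] ∩ ['A835I', 'C531W', 'D159F', 'F55Q', 'I345T', 'N327A', 'N765K', 'Q786Y', 'T945I', 'V294T', 'W873T'] = ['C531W', 'D159F', 'F55Q', 'I345T', 'T945I', 'V294T']

Answer: C531W,D159F,F55Q,I345T,T945I,V294T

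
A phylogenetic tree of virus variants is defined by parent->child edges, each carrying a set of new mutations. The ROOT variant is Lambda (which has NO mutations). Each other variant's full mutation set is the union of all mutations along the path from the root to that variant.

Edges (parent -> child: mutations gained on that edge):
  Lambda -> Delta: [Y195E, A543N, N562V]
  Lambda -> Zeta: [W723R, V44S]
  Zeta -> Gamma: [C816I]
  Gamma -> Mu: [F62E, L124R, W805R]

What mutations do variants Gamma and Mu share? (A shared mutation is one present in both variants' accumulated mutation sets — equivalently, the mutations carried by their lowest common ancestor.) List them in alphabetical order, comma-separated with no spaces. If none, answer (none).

Accumulating mutations along path to Gamma:
  At Lambda: gained [] -> total []
  At Zeta: gained ['W723R', 'V44S'] -> total ['V44S', 'W723R']
  At Gamma: gained ['C816I'] -> total ['C816I', 'V44S', 'W723R']
Mutations(Gamma) = ['C816I', 'V44S', 'W723R']
Accumulating mutations along path to Mu:
  At Lambda: gained [] -> total []
  At Zeta: gained ['W723R', 'V44S'] -> total ['V44S', 'W723R']
  At Gamma: gained ['C816I'] -> total ['C816I', 'V44S', 'W723R']
  At Mu: gained ['F62E', 'L124R', 'W805R'] -> total ['C816I', 'F62E', 'L124R', 'V44S', 'W723R', 'W805R']
Mutations(Mu) = ['C816I', 'F62E', 'L124R', 'V44S', 'W723R', 'W805R']
Intersection: ['C816I', 'V44S', 'W723R'] ∩ ['C816I', 'F62E', 'L124R', 'V44S', 'W723R', 'W805R'] = ['C816I', 'V44S', 'W723R']

Answer: C816I,V44S,W723R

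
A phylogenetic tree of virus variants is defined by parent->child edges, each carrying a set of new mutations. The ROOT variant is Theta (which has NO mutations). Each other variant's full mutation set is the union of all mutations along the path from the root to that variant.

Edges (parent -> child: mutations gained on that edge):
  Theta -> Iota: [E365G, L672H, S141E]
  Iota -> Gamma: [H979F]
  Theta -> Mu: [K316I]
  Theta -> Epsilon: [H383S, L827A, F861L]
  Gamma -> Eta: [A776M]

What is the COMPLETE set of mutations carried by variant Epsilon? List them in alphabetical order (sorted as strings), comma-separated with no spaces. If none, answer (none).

Answer: F861L,H383S,L827A

Derivation:
At Theta: gained [] -> total []
At Epsilon: gained ['H383S', 'L827A', 'F861L'] -> total ['F861L', 'H383S', 'L827A']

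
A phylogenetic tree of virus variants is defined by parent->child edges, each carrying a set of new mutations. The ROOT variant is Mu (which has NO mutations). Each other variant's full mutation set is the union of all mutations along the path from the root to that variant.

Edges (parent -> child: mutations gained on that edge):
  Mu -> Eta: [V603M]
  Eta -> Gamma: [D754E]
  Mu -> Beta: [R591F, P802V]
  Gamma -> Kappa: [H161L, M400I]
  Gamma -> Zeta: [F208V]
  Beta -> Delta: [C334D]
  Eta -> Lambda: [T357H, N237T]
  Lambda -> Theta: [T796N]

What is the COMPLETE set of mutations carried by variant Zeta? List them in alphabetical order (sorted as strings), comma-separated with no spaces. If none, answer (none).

At Mu: gained [] -> total []
At Eta: gained ['V603M'] -> total ['V603M']
At Gamma: gained ['D754E'] -> total ['D754E', 'V603M']
At Zeta: gained ['F208V'] -> total ['D754E', 'F208V', 'V603M']

Answer: D754E,F208V,V603M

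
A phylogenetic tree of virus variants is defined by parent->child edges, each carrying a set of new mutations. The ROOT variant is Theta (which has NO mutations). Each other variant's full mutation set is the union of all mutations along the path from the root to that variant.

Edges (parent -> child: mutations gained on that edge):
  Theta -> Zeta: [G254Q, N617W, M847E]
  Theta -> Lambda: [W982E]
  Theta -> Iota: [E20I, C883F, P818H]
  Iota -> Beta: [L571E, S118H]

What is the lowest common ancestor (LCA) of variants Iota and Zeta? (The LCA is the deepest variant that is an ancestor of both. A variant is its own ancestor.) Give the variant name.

Answer: Theta

Derivation:
Path from root to Iota: Theta -> Iota
  ancestors of Iota: {Theta, Iota}
Path from root to Zeta: Theta -> Zeta
  ancestors of Zeta: {Theta, Zeta}
Common ancestors: {Theta}
Walk up from Zeta: Zeta (not in ancestors of Iota), Theta (in ancestors of Iota)
Deepest common ancestor (LCA) = Theta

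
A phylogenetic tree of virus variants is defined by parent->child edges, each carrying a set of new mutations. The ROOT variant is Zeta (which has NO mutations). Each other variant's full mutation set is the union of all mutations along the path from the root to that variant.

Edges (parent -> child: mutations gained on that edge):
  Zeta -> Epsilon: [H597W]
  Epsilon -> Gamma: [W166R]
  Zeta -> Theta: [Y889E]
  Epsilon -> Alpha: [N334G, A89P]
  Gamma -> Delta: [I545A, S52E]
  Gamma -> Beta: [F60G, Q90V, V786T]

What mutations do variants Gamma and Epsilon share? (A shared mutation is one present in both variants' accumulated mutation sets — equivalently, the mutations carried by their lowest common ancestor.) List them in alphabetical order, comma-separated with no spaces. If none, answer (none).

Accumulating mutations along path to Gamma:
  At Zeta: gained [] -> total []
  At Epsilon: gained ['H597W'] -> total ['H597W']
  At Gamma: gained ['W166R'] -> total ['H597W', 'W166R']
Mutations(Gamma) = ['H597W', 'W166R']
Accumulating mutations along path to Epsilon:
  At Zeta: gained [] -> total []
  At Epsilon: gained ['H597W'] -> total ['H597W']
Mutations(Epsilon) = ['H597W']
Intersection: ['H597W', 'W166R'] ∩ ['H597W'] = ['H597W']

Answer: H597W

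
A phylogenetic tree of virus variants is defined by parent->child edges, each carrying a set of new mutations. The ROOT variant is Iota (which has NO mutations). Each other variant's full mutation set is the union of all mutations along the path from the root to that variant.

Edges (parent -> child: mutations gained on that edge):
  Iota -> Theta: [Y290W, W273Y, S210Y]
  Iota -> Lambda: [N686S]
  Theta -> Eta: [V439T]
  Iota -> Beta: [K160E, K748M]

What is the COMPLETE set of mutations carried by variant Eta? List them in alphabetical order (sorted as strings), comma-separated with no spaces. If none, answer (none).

At Iota: gained [] -> total []
At Theta: gained ['Y290W', 'W273Y', 'S210Y'] -> total ['S210Y', 'W273Y', 'Y290W']
At Eta: gained ['V439T'] -> total ['S210Y', 'V439T', 'W273Y', 'Y290W']

Answer: S210Y,V439T,W273Y,Y290W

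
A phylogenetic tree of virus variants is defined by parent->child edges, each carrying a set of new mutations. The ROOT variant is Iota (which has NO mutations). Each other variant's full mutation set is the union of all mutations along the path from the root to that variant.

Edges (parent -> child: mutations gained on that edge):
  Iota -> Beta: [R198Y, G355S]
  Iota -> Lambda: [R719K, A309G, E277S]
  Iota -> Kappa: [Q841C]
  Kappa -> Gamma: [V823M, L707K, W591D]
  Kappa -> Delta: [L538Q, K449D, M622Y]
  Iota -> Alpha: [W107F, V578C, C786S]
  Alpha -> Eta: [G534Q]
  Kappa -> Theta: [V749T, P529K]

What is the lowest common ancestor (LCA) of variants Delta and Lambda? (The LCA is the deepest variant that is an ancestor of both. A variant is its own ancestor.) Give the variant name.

Answer: Iota

Derivation:
Path from root to Delta: Iota -> Kappa -> Delta
  ancestors of Delta: {Iota, Kappa, Delta}
Path from root to Lambda: Iota -> Lambda
  ancestors of Lambda: {Iota, Lambda}
Common ancestors: {Iota}
Walk up from Lambda: Lambda (not in ancestors of Delta), Iota (in ancestors of Delta)
Deepest common ancestor (LCA) = Iota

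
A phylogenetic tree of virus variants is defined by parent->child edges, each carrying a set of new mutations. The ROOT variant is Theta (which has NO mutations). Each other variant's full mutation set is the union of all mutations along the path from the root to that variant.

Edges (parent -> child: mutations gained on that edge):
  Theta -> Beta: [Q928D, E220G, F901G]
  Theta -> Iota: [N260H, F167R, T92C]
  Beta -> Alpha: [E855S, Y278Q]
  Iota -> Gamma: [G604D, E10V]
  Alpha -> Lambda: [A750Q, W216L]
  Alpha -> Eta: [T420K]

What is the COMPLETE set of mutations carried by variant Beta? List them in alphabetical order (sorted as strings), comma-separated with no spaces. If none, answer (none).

Answer: E220G,F901G,Q928D

Derivation:
At Theta: gained [] -> total []
At Beta: gained ['Q928D', 'E220G', 'F901G'] -> total ['E220G', 'F901G', 'Q928D']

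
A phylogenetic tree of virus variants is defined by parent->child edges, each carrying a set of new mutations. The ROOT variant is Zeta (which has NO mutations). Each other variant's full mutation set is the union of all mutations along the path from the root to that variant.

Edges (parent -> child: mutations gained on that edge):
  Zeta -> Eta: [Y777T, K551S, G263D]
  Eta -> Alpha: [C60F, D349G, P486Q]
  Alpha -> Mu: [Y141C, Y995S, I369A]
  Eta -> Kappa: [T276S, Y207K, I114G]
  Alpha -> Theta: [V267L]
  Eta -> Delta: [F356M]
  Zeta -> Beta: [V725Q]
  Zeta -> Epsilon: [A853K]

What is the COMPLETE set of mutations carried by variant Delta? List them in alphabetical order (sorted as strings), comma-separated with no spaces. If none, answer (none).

At Zeta: gained [] -> total []
At Eta: gained ['Y777T', 'K551S', 'G263D'] -> total ['G263D', 'K551S', 'Y777T']
At Delta: gained ['F356M'] -> total ['F356M', 'G263D', 'K551S', 'Y777T']

Answer: F356M,G263D,K551S,Y777T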